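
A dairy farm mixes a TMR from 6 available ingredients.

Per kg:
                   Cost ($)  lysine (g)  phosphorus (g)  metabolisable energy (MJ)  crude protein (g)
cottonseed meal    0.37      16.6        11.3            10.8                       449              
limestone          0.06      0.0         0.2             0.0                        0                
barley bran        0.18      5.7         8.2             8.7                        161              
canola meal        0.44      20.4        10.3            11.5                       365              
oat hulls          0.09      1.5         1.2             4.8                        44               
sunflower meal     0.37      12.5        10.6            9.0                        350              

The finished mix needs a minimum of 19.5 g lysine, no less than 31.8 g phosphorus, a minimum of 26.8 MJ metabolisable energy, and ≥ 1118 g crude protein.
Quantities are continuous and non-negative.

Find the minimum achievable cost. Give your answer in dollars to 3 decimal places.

Let x1 = kg of cottonseed meal, x2 = kg of limestone, x3 = kg of barley bran, x4 = kg of canola meal, x5 = kg of oat hulls, x6 = kg of sunflower meal.
Minimize 0.37x1 + 0.06x2 + 0.18x3 + 0.44x4 + 0.09x5 + 0.37x6 s.t.:
  16.6x1 + 5.7x3 + 20.4x4 + 1.5x5 + 12.5x6 ≥ 19.5   (lysine)
  11.3x1 + 0.2x2 + 8.2x3 + 10.3x4 + 1.2x5 + 10.6x6 ≥ 31.8   (phosphorus)
  10.8x1 + 8.7x3 + 11.5x4 + 4.8x5 + 9x6 ≥ 26.8   (metabolisable energy)
  449x1 + 161x3 + 365x4 + 44x5 + 350x6 ≥ 1118   (crude protein)
  x1, x2, x3, x4, x5, x6 ≥ 0.
The minimum-cost mix takes nothing from limestone, canola meal, oat hulls, sunflower meal — only cottonseed meal, barley bran. Binding constraints: phosphorus and crude protein.
So cottonseed meal = 2.173 kg, barley bran = 0.8831 kg.
Total cost: 0.37·2.173 + 0.18·0.8831 = 0.96297.

$0.963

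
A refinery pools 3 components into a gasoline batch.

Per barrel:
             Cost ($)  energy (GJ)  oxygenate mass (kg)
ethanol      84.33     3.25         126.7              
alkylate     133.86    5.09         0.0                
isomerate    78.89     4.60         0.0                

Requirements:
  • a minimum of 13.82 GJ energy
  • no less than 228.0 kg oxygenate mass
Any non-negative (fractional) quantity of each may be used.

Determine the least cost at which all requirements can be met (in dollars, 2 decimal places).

Treat it as an LP. Let x1 = barrels of ethanol, x2 = barrels of alkylate, x3 = barrels of isomerate.
min 84.33x1 + 133.86x2 + 78.89x3 s.t.:
  3.25x1 + 5.09x2 + 4.6x3 ≥ 13.82   (energy)
  126.7x1 ≥ 228   (oxygenate mass)
  x1, x2, x3 ≥ 0.
At the optimum only ethanol, isomerate are positive (alkylate = 0). Binding constraints: energy and oxygenate mass.
That vertex is x1 = 1.79953, x3 = 1.73294.
Cost = 84.33·1.79953 + 78.89·1.73294 = 288.4660.

$288.47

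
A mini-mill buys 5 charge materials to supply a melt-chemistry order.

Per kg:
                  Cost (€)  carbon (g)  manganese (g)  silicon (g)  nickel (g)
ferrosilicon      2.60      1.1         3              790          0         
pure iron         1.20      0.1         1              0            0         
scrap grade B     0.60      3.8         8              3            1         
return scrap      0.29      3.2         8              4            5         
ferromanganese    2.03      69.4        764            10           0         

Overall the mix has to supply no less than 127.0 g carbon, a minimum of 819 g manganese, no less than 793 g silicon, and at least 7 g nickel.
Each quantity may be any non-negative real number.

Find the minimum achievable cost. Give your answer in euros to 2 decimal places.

This is a linear program. Let x1 = kg of ferrosilicon, x2 = kg of pure iron, x3 = kg of scrap grade B, x4 = kg of return scrap, x5 = kg of ferromanganese.
Minimise 2.6x1 + 1.2x2 + 0.6x3 + 0.29x4 + 2.03x5 subject to:
  1.1x1 + 0.1x2 + 3.8x3 + 3.2x4 + 69.4x5 ≥ 127   (carbon)
  3x1 + 1x2 + 8x3 + 8x4 + 764x5 ≥ 819   (manganese)
  790x1 + 3x3 + 4x4 + 10x5 ≥ 793   (silicon)
  1x3 + 5x4 ≥ 7   (nickel)
  x1, x2, x3, x4, x5 ≥ 0.
The cheapest feasible vertex uses only ferrosilicon, return scrap, ferromanganese; pure iron, scrap grade B are not used. Binding constraints: carbon, silicon, nickel.
Optimal quantities: ferrosilicon = 0.9746 kg, return scrap = 1.4 kg, ferromanganese = 1.75 kg.
Hence cost = 2.6·0.9746 + 0.29·1.4 + 2.03·1.75 = €6.4925.

€6.49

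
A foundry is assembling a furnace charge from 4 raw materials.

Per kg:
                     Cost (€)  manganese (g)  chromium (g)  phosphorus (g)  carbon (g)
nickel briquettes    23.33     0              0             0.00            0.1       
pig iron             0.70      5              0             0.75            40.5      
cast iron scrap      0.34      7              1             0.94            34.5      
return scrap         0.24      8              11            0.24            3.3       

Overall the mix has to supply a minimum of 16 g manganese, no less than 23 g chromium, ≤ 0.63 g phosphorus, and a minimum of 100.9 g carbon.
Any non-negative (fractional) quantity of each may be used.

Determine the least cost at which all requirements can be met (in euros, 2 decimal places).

Treat it as an LP. Let x1 = kg of nickel briquettes, x2 = kg of pig iron, x3 = kg of cast iron scrap, x4 = kg of return scrap.
min 23.33x1 + 0.7x2 + 0.34x3 + 0.24x4 with:
  5x2 + 7x3 + 8x4 ≥ 16   (manganese)
  1x3 + 11x4 ≥ 23   (chromium)
  0.75x2 + 0.94x3 + 0.24x4 ≤ 0.63   (phosphorus)
  0.1x1 + 40.5x2 + 34.5x3 + 3.3x4 ≥ 100.9   (carbon)
  x1, x2, x3, x4 ≥ 0.
At the optimum only nickel briquettes, pig iron, return scrap are positive (cast iron scrap = 0). Binding constraints: chromium, phosphorus, carbon.
That vertex is x1 = 870.7818, x2 = 0.1709091, x4 = 2.090909.
Objective = 23.33·870.7818 + 0.7·0.1709091 + 0.24·2.090909 = 20315.9608.

€20315.96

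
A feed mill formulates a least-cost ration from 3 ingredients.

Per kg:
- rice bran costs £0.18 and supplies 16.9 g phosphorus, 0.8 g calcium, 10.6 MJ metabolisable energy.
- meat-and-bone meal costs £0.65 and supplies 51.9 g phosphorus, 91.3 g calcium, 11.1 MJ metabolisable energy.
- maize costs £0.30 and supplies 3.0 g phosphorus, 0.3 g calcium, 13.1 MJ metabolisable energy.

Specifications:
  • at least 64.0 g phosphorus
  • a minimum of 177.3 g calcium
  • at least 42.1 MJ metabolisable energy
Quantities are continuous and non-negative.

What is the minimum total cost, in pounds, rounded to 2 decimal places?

£1.60

Let x1 = kg of rice bran, x2 = kg of meat-and-bone meal, x3 = kg of maize.
Minimize 0.18x1 + 0.65x2 + 0.3x3 with:
  16.9x1 + 51.9x2 + 3x3 ≥ 64   (phosphorus)
  0.8x1 + 91.3x2 + 0.3x3 ≥ 177.3   (calcium)
  10.6x1 + 11.1x2 + 13.1x3 ≥ 42.1   (metabolisable energy)
  x1, x2, x3 ≥ 0.
At the optimum only rice bran, meat-and-bone meal are positive (maize = 0). Binding constraints: calcium and metabolisable energy.
So rice bran = 1.956 kg, meat-and-bone meal = 1.925 kg.
Hence cost = 0.18·1.956 + 0.65·1.925 = £1.6033.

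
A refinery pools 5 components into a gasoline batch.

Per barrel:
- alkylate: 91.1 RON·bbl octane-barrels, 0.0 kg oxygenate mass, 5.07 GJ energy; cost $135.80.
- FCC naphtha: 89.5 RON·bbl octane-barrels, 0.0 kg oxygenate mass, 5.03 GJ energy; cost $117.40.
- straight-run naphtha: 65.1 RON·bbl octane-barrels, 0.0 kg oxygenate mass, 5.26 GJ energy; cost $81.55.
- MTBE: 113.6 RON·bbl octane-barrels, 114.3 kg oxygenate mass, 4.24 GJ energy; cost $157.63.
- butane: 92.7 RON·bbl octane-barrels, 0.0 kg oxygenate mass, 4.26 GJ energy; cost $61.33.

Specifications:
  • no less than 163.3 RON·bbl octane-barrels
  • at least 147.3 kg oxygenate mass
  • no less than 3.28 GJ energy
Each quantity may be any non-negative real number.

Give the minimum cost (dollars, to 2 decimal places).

Let x1 = barrels of alkylate, x2 = barrels of FCC naphtha, x3 = barrels of straight-run naphtha, x4 = barrels of MTBE, x5 = barrels of butane.
min 135.8x1 + 117.4x2 + 81.55x3 + 157.63x4 + 61.33x5 s.t.:
  91.1x1 + 89.5x2 + 65.1x3 + 113.6x4 + 92.7x5 ≥ 163.3   (octane-barrels)
  114.3x4 ≥ 147.3   (oxygenate mass)
  5.07x1 + 5.03x2 + 5.26x3 + 4.24x4 + 4.26x5 ≥ 3.28   (energy)
  x1, x2, x3, x4, x5 ≥ 0.
The minimum-cost mix takes nothing from alkylate, FCC naphtha, straight-run naphtha — only MTBE, butane. The octane-barrels and oxygenate mass requirements are met with equality.
Solving gives x4 = 1.2887, x5 = 0.18233.
Total cost: 157.63·1.2887 + 61.33·0.18233 = 214.3201.

$214.32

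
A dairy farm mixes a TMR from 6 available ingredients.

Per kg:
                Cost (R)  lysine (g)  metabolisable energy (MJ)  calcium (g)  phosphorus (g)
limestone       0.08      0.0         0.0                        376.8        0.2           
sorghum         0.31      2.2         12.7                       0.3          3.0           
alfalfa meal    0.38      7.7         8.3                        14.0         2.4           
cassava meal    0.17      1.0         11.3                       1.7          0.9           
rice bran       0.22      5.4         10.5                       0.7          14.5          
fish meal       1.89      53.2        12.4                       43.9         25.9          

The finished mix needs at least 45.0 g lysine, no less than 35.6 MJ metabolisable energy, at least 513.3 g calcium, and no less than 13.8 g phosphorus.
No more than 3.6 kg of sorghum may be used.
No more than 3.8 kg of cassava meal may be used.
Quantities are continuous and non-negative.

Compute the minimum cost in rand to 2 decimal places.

Let x1 = kg of limestone, x2 = kg of sorghum, x3 = kg of alfalfa meal, x4 = kg of cassava meal, x5 = kg of rice bran, x6 = kg of fish meal.
Minimize 0.08x1 + 0.31x2 + 0.38x3 + 0.17x4 + 0.22x5 + 1.89x6 subject to:
  2.2x2 + 7.7x3 + 1x4 + 5.4x5 + 53.2x6 ≥ 45   (lysine)
  12.7x2 + 8.3x3 + 11.3x4 + 10.5x5 + 12.4x6 ≥ 35.6   (metabolisable energy)
  376.8x1 + 0.3x2 + 14x3 + 1.7x4 + 0.7x5 + 43.9x6 ≥ 513.3   (calcium)
  0.2x1 + 3x2 + 2.4x3 + 0.9x4 + 14.5x5 + 25.9x6 ≥ 13.8   (phosphorus)
  x2 ≤ 3.6
  x4 ≤ 3.8
  x1, x2, x3, x4, x5, x6 ≥ 0.
The optimal basis is {limestone, rice bran, fish meal}; sorghum, alfalfa meal, cassava meal drop out. There the lysine, metabolisable energy, calcium constraints are tight.
Solving gives x1 = 1.291, x5 = 2.717, x6 = 0.5701.
Total cost: 0.08·1.291 + 0.22·2.717 + 1.89·0.5701 = 1.7785.

R1.78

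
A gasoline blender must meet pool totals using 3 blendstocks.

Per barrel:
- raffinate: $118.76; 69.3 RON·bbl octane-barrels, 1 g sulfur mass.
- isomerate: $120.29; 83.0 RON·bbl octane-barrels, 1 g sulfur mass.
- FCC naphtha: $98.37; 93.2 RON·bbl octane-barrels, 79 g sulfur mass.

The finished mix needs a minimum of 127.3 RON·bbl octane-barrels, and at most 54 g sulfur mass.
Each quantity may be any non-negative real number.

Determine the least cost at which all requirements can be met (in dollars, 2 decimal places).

Treat it as an LP. Let x1 = barrels of raffinate, x2 = barrels of isomerate, x3 = barrels of FCC naphtha.
Minimize 118.76x1 + 120.29x2 + 98.37x3 s.t.:
  69.3x1 + 83x2 + 93.2x3 ≥ 127.3   (octane-barrels)
  1x1 + 1x2 + 79x3 ≤ 54   (sulfur mass)
  x1, x2, x3 ≥ 0.
The optimal basis is {isomerate, FCC naphtha}; raffinate drops out. Binding constraints: octane-barrels and sulfur mass.
That vertex is x2 = 0.77724, x3 = 0.67371.
Objective = 120.29·0.77724 + 98.37·0.67371 = 159.7671.

$159.77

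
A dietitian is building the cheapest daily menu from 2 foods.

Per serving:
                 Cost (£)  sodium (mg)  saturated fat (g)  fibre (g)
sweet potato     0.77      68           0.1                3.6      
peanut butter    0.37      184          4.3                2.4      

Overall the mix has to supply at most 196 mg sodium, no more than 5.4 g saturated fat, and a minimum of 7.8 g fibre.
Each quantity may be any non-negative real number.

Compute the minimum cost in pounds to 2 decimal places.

£1.62

This is a linear program. Let x1 = servings of sweet potato, x2 = servings of peanut butter.
Minimise 0.77x1 + 0.37x2 s.t.:
  68x1 + 184x2 ≤ 196   (sodium)
  0.1x1 + 4.3x2 ≤ 5.4   (saturated fat)
  3.6x1 + 2.4x2 ≥ 7.8   (fibre)
  x1, x2 ≥ 0.
Both inputs are positive at the optimum. The sodium and fibre requirements are met with equality.
Optimal quantities: sweet potato = 1.933 servings, peanut butter = 0.351 servings.
Objective = 0.77·1.933 + 0.37·0.351 = 1.6183.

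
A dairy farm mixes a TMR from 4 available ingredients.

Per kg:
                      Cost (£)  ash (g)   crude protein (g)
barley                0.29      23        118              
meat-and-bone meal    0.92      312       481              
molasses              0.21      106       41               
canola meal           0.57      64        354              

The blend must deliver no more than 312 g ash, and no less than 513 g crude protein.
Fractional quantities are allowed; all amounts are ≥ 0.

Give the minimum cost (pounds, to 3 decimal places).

£0.826

Let x1 = kg of barley, x2 = kg of meat-and-bone meal, x3 = kg of molasses, x4 = kg of canola meal.
Minimize 0.29x1 + 0.92x2 + 0.21x3 + 0.57x4 subject to:
  23x1 + 312x2 + 106x3 + 64x4 ≤ 312   (ash)
  118x1 + 481x2 + 41x3 + 354x4 ≥ 513   (crude protein)
  x1, x2, x3, x4 ≥ 0.
At the optimum only canola meal is positive (barley, meat-and-bone meal, molasses = 0). Binding constraint: crude protein.
Optimal quantities: canola meal = 1.449 kg.
Total cost: 0.57·1.449 = 0.82593.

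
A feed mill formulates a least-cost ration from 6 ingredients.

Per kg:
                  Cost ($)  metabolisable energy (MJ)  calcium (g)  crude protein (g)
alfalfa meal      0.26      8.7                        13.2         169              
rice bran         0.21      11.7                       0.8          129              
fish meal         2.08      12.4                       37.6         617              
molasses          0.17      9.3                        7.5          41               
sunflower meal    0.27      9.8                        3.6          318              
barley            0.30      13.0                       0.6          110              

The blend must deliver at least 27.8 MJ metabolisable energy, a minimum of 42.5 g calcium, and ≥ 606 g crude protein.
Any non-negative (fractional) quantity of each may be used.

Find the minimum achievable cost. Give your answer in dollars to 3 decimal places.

This is a linear program. Let x1 = kg of alfalfa meal, x2 = kg of rice bran, x3 = kg of fish meal, x4 = kg of molasses, x5 = kg of sunflower meal, x6 = kg of barley.
min 0.26x1 + 0.21x2 + 2.08x3 + 0.17x4 + 0.27x5 + 0.3x6 s.t.:
  8.7x1 + 11.7x2 + 12.4x3 + 9.3x4 + 9.8x5 + 13x6 ≥ 27.8   (metabolisable energy)
  13.2x1 + 0.8x2 + 37.6x3 + 7.5x4 + 3.6x5 + 0.6x6 ≥ 42.5   (calcium)
  169x1 + 129x2 + 617x3 + 41x4 + 318x5 + 110x6 ≥ 606   (crude protein)
  x1, x2, x3, x4, x5, x6 ≥ 0.
At the optimum only alfalfa meal, sunflower meal are positive (rice bran, fish meal, molasses, barley = 0). There the calcium and crude protein constraints are tight.
So alfalfa meal = 3.1576 kg, sunflower meal = 0.22754 kg.
Objective = 0.26·3.1576 + 0.27·0.22754 = 0.88241.

$0.882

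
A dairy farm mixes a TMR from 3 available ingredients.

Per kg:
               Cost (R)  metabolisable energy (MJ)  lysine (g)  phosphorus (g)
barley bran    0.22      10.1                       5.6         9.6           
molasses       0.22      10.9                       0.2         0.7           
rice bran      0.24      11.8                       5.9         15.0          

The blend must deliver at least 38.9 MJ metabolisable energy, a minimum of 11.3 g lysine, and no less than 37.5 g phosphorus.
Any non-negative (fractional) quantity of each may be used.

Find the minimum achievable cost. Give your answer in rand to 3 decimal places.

Let x1 = kg of barley bran, x2 = kg of molasses, x3 = kg of rice bran.
min 0.22x1 + 0.22x2 + 0.24x3 with:
  10.1x1 + 10.9x2 + 11.8x3 ≥ 38.9   (metabolisable energy)
  5.6x1 + 0.2x2 + 5.9x3 ≥ 11.3   (lysine)
  9.6x1 + 0.7x2 + 15x3 ≥ 37.5   (phosphorus)
  x1, x2, x3 ≥ 0.
The optimal basis is {molasses, rice bran}; barley bran drops out. The metabolisable energy and phosphorus requirements are met with equality.
So molasses = 0.9083 kg, rice bran = 2.458 kg.
Total cost: 0.22·0.9083 + 0.24·2.458 = 0.78975.

R0.790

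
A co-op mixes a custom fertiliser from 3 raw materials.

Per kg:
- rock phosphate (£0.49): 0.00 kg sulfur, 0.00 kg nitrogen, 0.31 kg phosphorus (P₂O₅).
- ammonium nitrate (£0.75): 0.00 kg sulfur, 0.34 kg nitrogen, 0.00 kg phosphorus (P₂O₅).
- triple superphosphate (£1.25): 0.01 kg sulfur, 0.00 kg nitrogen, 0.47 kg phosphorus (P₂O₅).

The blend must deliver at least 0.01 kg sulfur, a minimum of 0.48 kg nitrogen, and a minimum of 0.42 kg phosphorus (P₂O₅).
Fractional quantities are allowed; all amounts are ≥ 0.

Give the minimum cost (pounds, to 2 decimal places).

£2.31

Let x1 = kg of rock phosphate, x2 = kg of ammonium nitrate, x3 = kg of triple superphosphate.
Minimise 0.49x1 + 0.75x2 + 1.25x3 s.t.:
  0.01x3 ≥ 0.01   (sulfur)
  0.34x2 ≥ 0.48   (nitrogen)
  0.31x1 + 0.47x3 ≥ 0.42   (phosphorus (P₂O₅))
  x1, x2, x3 ≥ 0.
At the optimum only ammonium nitrate, triple superphosphate are positive (rock phosphate = 0). Binding constraints: sulfur and nitrogen.
Solving gives x2 = 1.412, x3 = 1.
Total cost: 0.75·1.412 + 1.25·1 = 2.3090.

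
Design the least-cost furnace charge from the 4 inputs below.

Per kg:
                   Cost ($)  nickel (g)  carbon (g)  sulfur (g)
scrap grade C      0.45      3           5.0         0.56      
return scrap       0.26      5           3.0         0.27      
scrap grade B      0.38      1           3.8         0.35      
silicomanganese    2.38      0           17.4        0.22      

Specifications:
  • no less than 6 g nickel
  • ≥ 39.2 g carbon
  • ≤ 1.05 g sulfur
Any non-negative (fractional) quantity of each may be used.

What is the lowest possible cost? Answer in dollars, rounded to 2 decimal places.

This is a linear program. Let x1 = kg of scrap grade C, x2 = kg of return scrap, x3 = kg of scrap grade B, x4 = kg of silicomanganese.
Minimize 0.45x1 + 0.26x2 + 0.38x3 + 2.38x4 subject to:
  3x1 + 5x2 + 1x3 ≥ 6   (nickel)
  5x1 + 3x2 + 3.8x3 + 17.4x4 ≥ 39.2   (carbon)
  0.56x1 + 0.27x2 + 0.35x3 + 0.22x4 ≤ 1.05   (sulfur)
  x1, x2, x3, x4 ≥ 0.
The minimum-cost mix takes nothing from scrap grade C, scrap grade B — only return scrap, silicomanganese. The carbon and sulfur requirements are met with equality.
So return scrap = 2.389 kg, silicomanganese = 1.841 kg.
Cost = 0.26·2.389 + 2.38·1.841 = 5.0027.

$5.00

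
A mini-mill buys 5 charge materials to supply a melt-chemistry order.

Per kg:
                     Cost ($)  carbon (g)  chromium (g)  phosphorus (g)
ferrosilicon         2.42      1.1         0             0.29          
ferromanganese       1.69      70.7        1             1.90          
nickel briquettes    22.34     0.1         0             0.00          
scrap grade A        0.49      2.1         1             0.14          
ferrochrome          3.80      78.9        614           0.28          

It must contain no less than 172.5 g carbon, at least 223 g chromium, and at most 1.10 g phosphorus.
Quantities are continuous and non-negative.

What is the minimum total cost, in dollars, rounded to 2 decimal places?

Let x1 = kg of ferrosilicon, x2 = kg of ferromanganese, x3 = kg of nickel briquettes, x4 = kg of scrap grade A, x5 = kg of ferrochrome.
min 2.42x1 + 1.69x2 + 22.34x3 + 0.49x4 + 3.8x5 subject to:
  1.1x1 + 70.7x2 + 0.1x3 + 2.1x4 + 78.9x5 ≥ 172.5   (carbon)
  1x2 + 1x4 + 614x5 ≥ 223   (chromium)
  0.29x1 + 1.9x2 + 0.14x4 + 0.28x5 ≤ 1.1   (phosphorus)
  x1, x2, x3, x4, x5 ≥ 0.
The optimal basis is {ferromanganese, ferrochrome}; ferrosilicon, nickel briquettes, scrap grade A drop out. Binding constraints: carbon and phosphorus.
That vertex is x2 = 0.2958, x5 = 1.921.
Objective = 1.69·0.2958 + 3.8·1.921 = 7.7997.

$7.80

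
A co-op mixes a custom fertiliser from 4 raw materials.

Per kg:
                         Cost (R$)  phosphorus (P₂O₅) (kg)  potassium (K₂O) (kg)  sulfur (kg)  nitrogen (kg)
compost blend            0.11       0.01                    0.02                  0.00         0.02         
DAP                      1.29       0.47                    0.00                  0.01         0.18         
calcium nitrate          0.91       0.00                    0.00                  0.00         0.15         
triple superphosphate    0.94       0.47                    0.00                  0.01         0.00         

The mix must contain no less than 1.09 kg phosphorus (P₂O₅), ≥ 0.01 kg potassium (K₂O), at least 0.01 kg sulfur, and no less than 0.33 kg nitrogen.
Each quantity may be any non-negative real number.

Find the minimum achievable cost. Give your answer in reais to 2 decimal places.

Let x1 = kg of compost blend, x2 = kg of DAP, x3 = kg of calcium nitrate, x4 = kg of triple superphosphate.
Minimise 0.11x1 + 1.29x2 + 0.91x3 + 0.94x4 s.t.:
  0.01x1 + 0.47x2 + 0.47x4 ≥ 1.09   (phosphorus (P₂O₅))
  0.02x1 ≥ 0.01   (potassium (K₂O))
  0.01x2 + 0.01x4 ≥ 0.01   (sulfur)
  0.02x1 + 0.18x2 + 0.15x3 ≥ 0.33   (nitrogen)
  x1, x2, x3, x4 ≥ 0.
The cheapest feasible vertex uses only compost blend, DAP, triple superphosphate; calcium nitrate is not used. The phosphorus (P₂O₅), potassium (K₂O), nitrogen requirements are met with equality.
Solving gives x1 = 0.5, x2 = 1.778, x4 = 0.5307.
Hence cost = 0.11·0.5 + 1.29·1.778 + 0.94·0.5307 = R$2.8475.

R$2.85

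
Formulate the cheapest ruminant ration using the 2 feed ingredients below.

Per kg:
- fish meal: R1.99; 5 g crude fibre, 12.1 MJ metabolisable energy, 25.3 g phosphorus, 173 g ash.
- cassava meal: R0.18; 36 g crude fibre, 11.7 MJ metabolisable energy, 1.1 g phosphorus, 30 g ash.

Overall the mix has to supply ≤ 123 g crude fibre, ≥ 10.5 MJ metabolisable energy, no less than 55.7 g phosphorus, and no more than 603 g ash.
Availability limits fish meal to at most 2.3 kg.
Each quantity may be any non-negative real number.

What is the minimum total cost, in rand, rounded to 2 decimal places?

Set it up as a linear program. Let x1 = kg of fish meal, x2 = kg of cassava meal.
Minimize 1.99x1 + 0.18x2 s.t.:
  5x1 + 36x2 ≤ 123   (crude fibre)
  12.1x1 + 11.7x2 ≥ 10.5   (metabolisable energy)
  25.3x1 + 1.1x2 ≥ 55.7   (phosphorus)
  173x1 + 30x2 ≤ 603   (ash)
  x1 ≤ 2.3
  x1, x2 ≥ 0.
At the optimum only fish meal is positive (cassava meal = 0). There the phosphorus constraint is tight.
Optimal quantities: fish meal = 2.202 kg.
Total cost: 1.99·2.202 = 4.3820.

R4.38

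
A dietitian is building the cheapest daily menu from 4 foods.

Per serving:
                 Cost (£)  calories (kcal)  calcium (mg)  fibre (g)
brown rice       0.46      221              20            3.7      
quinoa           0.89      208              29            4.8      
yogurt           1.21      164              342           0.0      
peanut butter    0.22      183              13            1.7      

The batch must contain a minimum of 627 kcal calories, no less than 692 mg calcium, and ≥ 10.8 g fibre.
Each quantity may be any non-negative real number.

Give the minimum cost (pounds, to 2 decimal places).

£3.55

This is a linear program. Let x1 = servings of brown rice, x2 = servings of quinoa, x3 = servings of yogurt, x4 = servings of peanut butter.
min 0.46x1 + 0.89x2 + 1.21x3 + 0.22x4 subject to:
  221x1 + 208x2 + 164x3 + 183x4 ≥ 627   (calories)
  20x1 + 29x2 + 342x3 + 13x4 ≥ 692   (calcium)
  3.7x1 + 4.8x2 + 1.7x4 ≥ 10.8   (fibre)
  x1, x2, x3, x4 ≥ 0.
The minimum-cost mix takes nothing from brown rice, quinoa — only yogurt, peanut butter. The calcium and fibre requirements are met with equality.
That vertex is x3 = 1.782, x4 = 6.353.
Total cost: 1.21·1.782 + 0.22·6.353 = 3.5539.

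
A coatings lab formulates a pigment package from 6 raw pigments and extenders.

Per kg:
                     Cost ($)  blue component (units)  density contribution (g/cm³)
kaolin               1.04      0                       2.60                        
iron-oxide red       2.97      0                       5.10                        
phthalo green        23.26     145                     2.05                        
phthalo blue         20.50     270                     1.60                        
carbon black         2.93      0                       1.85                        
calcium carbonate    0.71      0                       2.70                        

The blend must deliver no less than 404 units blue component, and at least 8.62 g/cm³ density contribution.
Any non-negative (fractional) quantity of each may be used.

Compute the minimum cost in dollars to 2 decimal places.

Let x1 = kg of kaolin, x2 = kg of iron-oxide red, x3 = kg of phthalo green, x4 = kg of phthalo blue, x5 = kg of carbon black, x6 = kg of calcium carbonate.
min 1.04x1 + 2.97x2 + 23.26x3 + 20.5x4 + 2.93x5 + 0.71x6 s.t.:
  145x3 + 270x4 ≥ 404   (blue component)
  2.6x1 + 5.1x2 + 2.05x3 + 1.6x4 + 1.85x5 + 2.7x6 ≥ 8.62   (density contribution)
  x1, x2, x3, x4, x5, x6 ≥ 0.
The cheapest feasible vertex uses only phthalo blue, calcium carbonate; kaolin, iron-oxide red, phthalo green, carbon black are not used. Binding constraints: blue component and density contribution.
Optimal quantities: phthalo blue = 1.496 kg, calcium carbonate = 2.306 kg.
Cost = 20.5·1.496 + 0.71·2.306 = 32.3053.

$32.31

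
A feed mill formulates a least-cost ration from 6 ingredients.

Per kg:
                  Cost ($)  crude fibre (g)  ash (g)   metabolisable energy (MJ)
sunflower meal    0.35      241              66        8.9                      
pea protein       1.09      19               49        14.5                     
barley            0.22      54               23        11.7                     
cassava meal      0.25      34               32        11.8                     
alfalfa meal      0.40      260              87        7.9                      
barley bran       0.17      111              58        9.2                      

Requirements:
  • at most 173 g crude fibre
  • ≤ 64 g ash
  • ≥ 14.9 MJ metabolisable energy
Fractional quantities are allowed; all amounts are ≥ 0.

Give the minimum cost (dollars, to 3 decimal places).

Set it up as a linear program. Let x1 = kg of sunflower meal, x2 = kg of pea protein, x3 = kg of barley, x4 = kg of cassava meal, x5 = kg of alfalfa meal, x6 = kg of barley bran.
Minimize 0.35x1 + 1.09x2 + 0.22x3 + 0.25x4 + 0.4x5 + 0.17x6 s.t.:
  241x1 + 19x2 + 54x3 + 34x4 + 260x5 + 111x6 ≤ 173   (crude fibre)
  66x1 + 49x2 + 23x3 + 32x4 + 87x5 + 58x6 ≤ 64   (ash)
  8.9x1 + 14.5x2 + 11.7x3 + 11.8x4 + 7.9x5 + 9.2x6 ≥ 14.9   (metabolisable energy)
  x1, x2, x3, x4, x5, x6 ≥ 0.
The optimal basis is {barley, barley bran}; sunflower meal, pea protein, cassava meal, alfalfa meal drop out. The ash and metabolisable energy requirements are met with equality.
Solving gives x3 = 0.5897, x6 = 0.8696.
Total cost: 0.22·0.5897 + 0.17·0.8696 = 0.27757.

$0.278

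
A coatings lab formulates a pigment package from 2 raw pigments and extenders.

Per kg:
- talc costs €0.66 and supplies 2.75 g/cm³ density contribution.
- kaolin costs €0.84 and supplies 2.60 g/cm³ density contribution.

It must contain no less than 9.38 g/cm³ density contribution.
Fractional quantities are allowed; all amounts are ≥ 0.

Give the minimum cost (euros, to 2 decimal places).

€2.25

Treat it as an LP. Let x1 = kg of talc, x2 = kg of kaolin.
Minimize 0.66x1 + 0.84x2 subject to:
  2.75x1 + 2.6x2 ≥ 9.38   (density contribution)
  x1, x2 ≥ 0.
The cheapest feasible vertex uses only talc; kaolin is not used. There the density contribution constraint is tight.
Optimal quantities: talc = 3.411 kg.
Objective = 0.66·3.411 = 2.2513.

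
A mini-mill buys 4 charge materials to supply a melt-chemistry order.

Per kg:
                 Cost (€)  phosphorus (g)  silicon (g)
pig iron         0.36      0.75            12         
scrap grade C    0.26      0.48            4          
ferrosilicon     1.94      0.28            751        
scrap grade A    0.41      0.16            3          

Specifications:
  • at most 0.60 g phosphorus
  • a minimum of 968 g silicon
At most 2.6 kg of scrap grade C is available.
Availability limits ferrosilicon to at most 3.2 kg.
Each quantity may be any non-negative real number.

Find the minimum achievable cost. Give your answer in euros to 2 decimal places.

€2.50

Set it up as a linear program. Let x1 = kg of pig iron, x2 = kg of scrap grade C, x3 = kg of ferrosilicon, x4 = kg of scrap grade A.
Minimise 0.36x1 + 0.26x2 + 1.94x3 + 0.41x4 subject to:
  0.75x1 + 0.48x2 + 0.28x3 + 0.16x4 ≤ 0.6   (phosphorus)
  12x1 + 4x2 + 751x3 + 3x4 ≥ 968   (silicon)
  x2 ≤ 2.6
  x3 ≤ 3.2
  x1, x2, x3, x4 ≥ 0.
The minimum-cost mix takes nothing from pig iron, scrap grade C, scrap grade A — only ferrosilicon. The silicon requirement is met with equality.
Optimal quantities: ferrosilicon = 1.289 kg.
Total cost: 1.94·1.289 = 2.5007.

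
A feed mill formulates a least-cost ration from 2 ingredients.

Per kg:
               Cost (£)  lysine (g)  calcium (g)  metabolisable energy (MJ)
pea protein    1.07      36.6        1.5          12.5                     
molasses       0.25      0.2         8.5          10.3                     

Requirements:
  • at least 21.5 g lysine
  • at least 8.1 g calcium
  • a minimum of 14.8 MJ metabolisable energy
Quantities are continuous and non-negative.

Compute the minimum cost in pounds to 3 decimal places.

This is a linear program. Let x1 = kg of pea protein, x2 = kg of molasses.
Minimize 1.07x1 + 0.25x2 s.t.:
  36.6x1 + 0.2x2 ≥ 21.5   (lysine)
  1.5x1 + 8.5x2 ≥ 8.1   (calcium)
  12.5x1 + 10.3x2 ≥ 14.8   (metabolisable energy)
  x1, x2 ≥ 0.
Both inputs are positive at the optimum. The lysine and calcium requirements are met with equality.
That vertex is x1 = 0.5828, x2 = 0.8501.
Objective = 1.07·0.5828 + 0.25·0.8501 = 0.83612.

£0.836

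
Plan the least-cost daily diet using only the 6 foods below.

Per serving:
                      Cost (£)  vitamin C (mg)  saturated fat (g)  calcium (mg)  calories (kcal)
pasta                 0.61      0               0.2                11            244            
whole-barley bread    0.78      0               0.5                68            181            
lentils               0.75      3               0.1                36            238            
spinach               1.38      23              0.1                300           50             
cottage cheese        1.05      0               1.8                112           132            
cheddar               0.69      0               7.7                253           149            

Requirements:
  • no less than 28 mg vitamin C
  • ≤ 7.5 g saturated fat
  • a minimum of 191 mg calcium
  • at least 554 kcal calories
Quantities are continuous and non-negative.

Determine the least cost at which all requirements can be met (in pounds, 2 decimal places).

Let x1 = servings of pasta, x2 = servings of whole-barley bread, x3 = servings of lentils, x4 = servings of spinach, x5 = servings of cottage cheese, x6 = servings of cheddar.
min 0.61x1 + 0.78x2 + 0.75x3 + 1.38x4 + 1.05x5 + 0.69x6 with:
  3x3 + 23x4 ≥ 28   (vitamin C)
  0.2x1 + 0.5x2 + 0.1x3 + 0.1x4 + 1.8x5 + 7.7x6 ≤ 7.5   (saturated fat)
  11x1 + 68x2 + 36x3 + 300x4 + 112x5 + 253x6 ≥ 191   (calcium)
  244x1 + 181x2 + 238x3 + 50x4 + 132x5 + 149x6 ≥ 554   (calories)
  x1, x2, x3, x4, x5, x6 ≥ 0.
The minimum-cost mix takes nothing from pasta, whole-barley bread, cottage cheese, cheddar — only lentils, spinach. There the vitamin C and calories constraints are tight.
Optimal quantities: lentils = 2.13 servings, spinach = 0.9395 servings.
Cost = 0.75·2.13 + 1.38·0.9395 = 2.8940.

£2.89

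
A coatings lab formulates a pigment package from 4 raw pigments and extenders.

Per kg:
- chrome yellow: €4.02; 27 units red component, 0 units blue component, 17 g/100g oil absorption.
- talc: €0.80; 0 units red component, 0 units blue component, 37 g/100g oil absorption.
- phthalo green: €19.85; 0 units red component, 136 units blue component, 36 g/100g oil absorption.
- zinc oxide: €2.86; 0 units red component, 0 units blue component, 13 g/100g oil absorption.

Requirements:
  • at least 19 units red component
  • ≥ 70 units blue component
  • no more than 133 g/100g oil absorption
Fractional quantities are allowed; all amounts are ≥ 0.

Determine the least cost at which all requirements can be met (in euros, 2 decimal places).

€13.05

Let x1 = kg of chrome yellow, x2 = kg of talc, x3 = kg of phthalo green, x4 = kg of zinc oxide.
min 4.02x1 + 0.8x2 + 19.85x3 + 2.86x4 s.t.:
  27x1 ≥ 19   (red component)
  136x3 ≥ 70   (blue component)
  17x1 + 37x2 + 36x3 + 13x4 ≤ 133   (oil absorption)
  x1, x2, x3, x4 ≥ 0.
At the optimum only chrome yellow, phthalo green are positive (talc, zinc oxide = 0). The red component and blue component requirements are met with equality.
That vertex is x1 = 0.7037, x3 = 0.5147.
Cost = 4.02·0.7037 + 19.85·0.5147 = 13.0457.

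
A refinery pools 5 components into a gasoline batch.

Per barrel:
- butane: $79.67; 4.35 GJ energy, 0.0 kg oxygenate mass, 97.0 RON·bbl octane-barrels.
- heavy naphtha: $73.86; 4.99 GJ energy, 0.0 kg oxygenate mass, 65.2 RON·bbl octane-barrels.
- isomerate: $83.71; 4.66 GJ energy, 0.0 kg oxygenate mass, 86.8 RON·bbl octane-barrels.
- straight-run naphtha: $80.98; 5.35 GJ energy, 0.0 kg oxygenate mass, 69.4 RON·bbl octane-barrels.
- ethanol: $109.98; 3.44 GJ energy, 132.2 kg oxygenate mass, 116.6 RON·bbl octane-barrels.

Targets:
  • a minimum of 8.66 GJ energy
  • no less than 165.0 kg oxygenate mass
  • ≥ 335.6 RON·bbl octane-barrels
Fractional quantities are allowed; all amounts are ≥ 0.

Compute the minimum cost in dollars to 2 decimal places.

$293.38

This is a linear program. Let x1 = barrels of butane, x2 = barrels of heavy naphtha, x3 = barrels of isomerate, x4 = barrels of straight-run naphtha, x5 = barrels of ethanol.
Minimise 79.67x1 + 73.86x2 + 83.71x3 + 80.98x4 + 109.98x5 subject to:
  4.35x1 + 4.99x2 + 4.66x3 + 5.35x4 + 3.44x5 ≥ 8.66   (energy)
  132.2x5 ≥ 165   (oxygenate mass)
  97x1 + 65.2x2 + 86.8x3 + 69.4x4 + 116.6x5 ≥ 335.6   (octane-barrels)
  x1, x2, x3, x4, x5 ≥ 0.
The optimal basis is {butane, ethanol}; heavy naphtha, isomerate, straight-run naphtha drop out. There the oxygenate mass and octane-barrels constraints are tight.
Optimal quantities: butane = 1.9595 barrels, ethanol = 1.2481 barrels.
Hence cost = 79.67·1.9595 + 109.98·1.2481 = $293.3794.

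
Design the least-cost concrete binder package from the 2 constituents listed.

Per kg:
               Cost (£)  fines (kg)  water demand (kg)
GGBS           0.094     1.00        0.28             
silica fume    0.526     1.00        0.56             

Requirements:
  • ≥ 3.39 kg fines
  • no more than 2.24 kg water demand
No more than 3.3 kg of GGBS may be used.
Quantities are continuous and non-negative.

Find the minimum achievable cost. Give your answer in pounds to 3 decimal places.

Set it up as a linear program. Let x1 = kg of GGBS, x2 = kg of silica fume.
min 0.094x1 + 0.526x2 subject to:
  1x1 + 1x2 ≥ 3.39   (fines)
  0.28x1 + 0.56x2 ≤ 2.24   (water demand)
  x1 ≤ 3.3
  x1, x2 ≥ 0.
Both inputs are positive at the optimum. There the fines and the GGBS cap constraints are tight.
Optimal quantities: GGBS = 3.3 kg, silica fume = 0.09 kg.
Objective = 0.094·3.3 + 0.526·0.09 = 0.35754.

£0.358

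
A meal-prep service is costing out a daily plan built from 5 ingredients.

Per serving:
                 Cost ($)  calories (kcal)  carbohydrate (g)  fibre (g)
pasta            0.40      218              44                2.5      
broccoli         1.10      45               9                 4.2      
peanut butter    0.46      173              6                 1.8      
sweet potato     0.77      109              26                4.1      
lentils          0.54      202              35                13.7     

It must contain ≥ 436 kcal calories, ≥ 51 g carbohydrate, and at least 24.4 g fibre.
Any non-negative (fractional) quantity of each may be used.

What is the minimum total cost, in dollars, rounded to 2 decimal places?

Set it up as a linear program. Let x1 = servings of pasta, x2 = servings of broccoli, x3 = servings of peanut butter, x4 = servings of sweet potato, x5 = servings of lentils.
Minimize 0.4x1 + 1.1x2 + 0.46x3 + 0.77x4 + 0.54x5 with:
  218x1 + 45x2 + 173x3 + 109x4 + 202x5 ≥ 436   (calories)
  44x1 + 9x2 + 6x3 + 26x4 + 35x5 ≥ 51   (carbohydrate)
  2.5x1 + 4.2x2 + 1.8x3 + 4.1x4 + 13.7x5 ≥ 24.4   (fibre)
  x1, x2, x3, x4, x5 ≥ 0.
At the optimum only pasta, lentils are positive (broccoli, peanut butter, sweet potato = 0). There the calories and fibre constraints are tight.
Optimal quantities: pasta = 0.4209 servings, lentils = 1.704 servings.
Objective = 0.4·0.4209 + 0.54·1.704 = 1.0885.

$1.09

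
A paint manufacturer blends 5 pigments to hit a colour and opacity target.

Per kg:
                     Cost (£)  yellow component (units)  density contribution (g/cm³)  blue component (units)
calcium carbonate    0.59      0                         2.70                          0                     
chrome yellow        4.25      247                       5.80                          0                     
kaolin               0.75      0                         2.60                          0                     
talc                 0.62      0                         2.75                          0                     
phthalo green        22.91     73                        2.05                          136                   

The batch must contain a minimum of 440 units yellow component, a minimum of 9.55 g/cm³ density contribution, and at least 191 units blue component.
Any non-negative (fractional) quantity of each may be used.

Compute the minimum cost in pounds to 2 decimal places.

Set it up as a linear program. Let x1 = kg of calcium carbonate, x2 = kg of chrome yellow, x3 = kg of kaolin, x4 = kg of talc, x5 = kg of phthalo green.
Minimise 0.59x1 + 4.25x2 + 0.75x3 + 0.62x4 + 22.91x5 with:
  247x2 + 73x5 ≥ 440   (yellow component)
  2.7x1 + 5.8x2 + 2.6x3 + 2.75x4 + 2.05x5 ≥ 9.55   (density contribution)
  136x5 ≥ 191   (blue component)
  x1, x2, x3, x4, x5 ≥ 0.
The optimal basis is {chrome yellow, phthalo green}; calcium carbonate, kaolin, talc drop out. Binding constraints: yellow component and blue component.
That vertex is x2 = 1.3663, x5 = 1.4044.
Total cost: 4.25·1.3663 + 22.91·1.4044 = 37.9816.

£37.98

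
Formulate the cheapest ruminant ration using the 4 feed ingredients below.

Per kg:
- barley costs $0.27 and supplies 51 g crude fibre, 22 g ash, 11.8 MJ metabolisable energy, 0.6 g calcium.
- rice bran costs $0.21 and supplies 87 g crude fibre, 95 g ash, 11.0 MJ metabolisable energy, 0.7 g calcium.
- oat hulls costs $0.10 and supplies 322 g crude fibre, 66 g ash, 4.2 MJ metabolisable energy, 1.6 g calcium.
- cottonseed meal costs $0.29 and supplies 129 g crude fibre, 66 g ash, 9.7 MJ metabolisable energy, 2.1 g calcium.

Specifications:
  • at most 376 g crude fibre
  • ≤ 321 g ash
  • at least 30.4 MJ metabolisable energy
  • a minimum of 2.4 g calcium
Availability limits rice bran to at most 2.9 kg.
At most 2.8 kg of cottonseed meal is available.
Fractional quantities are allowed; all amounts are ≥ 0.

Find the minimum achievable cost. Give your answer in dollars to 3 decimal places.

Set it up as a linear program. Let x1 = kg of barley, x2 = kg of rice bran, x3 = kg of oat hulls, x4 = kg of cottonseed meal.
Minimise 0.27x1 + 0.21x2 + 0.1x3 + 0.29x4 s.t.:
  51x1 + 87x2 + 322x3 + 129x4 ≤ 376   (crude fibre)
  22x1 + 95x2 + 66x3 + 66x4 ≤ 321   (ash)
  11.8x1 + 11x2 + 4.2x3 + 9.7x4 ≥ 30.4   (metabolisable energy)
  0.6x1 + 0.7x2 + 1.6x3 + 2.1x4 ≥ 2.4   (calcium)
  x2 ≤ 2.9
  x4 ≤ 2.8
  x1, x2, x3, x4 ≥ 0.
The minimum-cost mix takes nothing from barley, cottonseed meal — only rice bran, oat hulls. Binding constraints: metabolisable energy and calcium.
Solving gives x2 = 2.63, x3 = 0.3492.
Objective = 0.21·2.63 + 0.1·0.3492 = 0.58722.

$0.587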